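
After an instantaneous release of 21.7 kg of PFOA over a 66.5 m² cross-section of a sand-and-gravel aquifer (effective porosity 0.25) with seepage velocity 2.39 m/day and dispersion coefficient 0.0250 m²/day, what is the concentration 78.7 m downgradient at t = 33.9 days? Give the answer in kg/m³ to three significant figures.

For an instantaneous plane source, C(x,t) = M/(n_e·A·√(4πDt)) · exp(−(x−vt)²/(4Dt)), with n_e·A the pore (flow) area.
Plume center vt = 2.39 × 33.9 = 81.021 m, so the well at 78.7 m is 2.321 m upgradient of the peak.
√(4πDt) = 3.263 m, giving peak height M/(n_e·A·√(4πDt)) = 21.7/(0.25 × 66.5 × 3.263) = 0.4000 kg/m³.
(x−vt)²/(4Dt) = (-2.321)²/(4 × 0.0250 × 33.9) = 1.589; exp(−1.589) = 0.2041.
C = 0.4000 × 0.2041 = 0.0816 kg/m³.

0.0816 kg/m³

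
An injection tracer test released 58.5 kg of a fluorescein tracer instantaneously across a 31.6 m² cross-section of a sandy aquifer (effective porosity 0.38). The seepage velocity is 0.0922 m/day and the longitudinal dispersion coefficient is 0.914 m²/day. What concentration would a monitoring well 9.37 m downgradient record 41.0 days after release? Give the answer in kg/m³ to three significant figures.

For an instantaneous plane source, C(x,t) = M/(n_e·A·√(4πDt)) · exp(−(x−vt)²/(4Dt)), with n_e·A the pore (flow) area.
Plume center vt = 0.0922 × 41.0 = 3.7802 m, so the well at 9.37 m is 5.5898 m downgradient of the peak.
√(4πDt) = 21.70 m, giving peak height M/(n_e·A·√(4πDt)) = 58.5/(0.38 × 31.6 × 21.70) = 0.2245 kg/m³.
(x−vt)²/(4Dt) = (5.5898)²/(4 × 0.914 × 41.0) = 0.2085; exp(−0.2085) = 0.8118.
C = 0.2245 × 0.8118 = 0.182 kg/m³.

0.182 kg/m³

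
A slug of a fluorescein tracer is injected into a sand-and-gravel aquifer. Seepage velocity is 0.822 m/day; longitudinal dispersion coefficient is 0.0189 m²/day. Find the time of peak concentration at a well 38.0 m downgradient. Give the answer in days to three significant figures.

For the 1D instantaneous-source solution, setting ∂C/∂t = 0 at fixed x gives v²t² + 2Dt − x² = 0, so t = (√(D² + v²x²) − D)/v².
√(D² + v²x²) = √(0.0189² + 0.822² × 38.0²) = 31.24; v² = 0.675684.
t = (31.24 − 0.0189)/0.675684 = 46.2 days (vs. the pure-advection estimate x/v = 46.2 d).

46.2 days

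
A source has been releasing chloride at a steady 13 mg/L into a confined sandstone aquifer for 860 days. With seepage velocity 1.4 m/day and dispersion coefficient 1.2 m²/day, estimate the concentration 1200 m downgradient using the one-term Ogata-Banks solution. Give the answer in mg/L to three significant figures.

6.96 mg/L

For a continuous step input, C/C₀ ≈ ½·erfc((x−vt)/(2√(Dt))).
vt = 1.4 × 860 = 1204 m and 2√(Dt) = 2√(1.2 × 860) = 64.25 m.
Argument (x−vt)/(2√(Dt)) = (1200 − 1204)/64.25 = -0.06226; ½·erfc(-0.06226) = 0.5351.
C = 13 × 0.5351 = 6.96 mg/L.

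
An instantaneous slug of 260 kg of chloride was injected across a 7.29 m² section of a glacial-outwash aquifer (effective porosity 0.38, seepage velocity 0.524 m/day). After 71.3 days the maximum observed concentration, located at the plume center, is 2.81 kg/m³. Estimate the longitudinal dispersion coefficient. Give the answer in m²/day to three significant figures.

1.25 m²/day

At the plume center C_max = M/(n_e·A·√(4πDt)), so D = M²/(4πt·(n_e·A·C_max)²).
n_e·A·C_max = 0.38 × 7.29 × 2.81 = 7.784 kg/m.
D = 260²/(4π × 71.3 × 7.784²) = 1.25 m²/day.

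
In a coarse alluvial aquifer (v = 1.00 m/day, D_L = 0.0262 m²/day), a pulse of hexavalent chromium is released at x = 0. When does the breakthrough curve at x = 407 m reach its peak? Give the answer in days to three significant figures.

For the 1D instantaneous-source solution, setting ∂C/∂t = 0 at fixed x gives v²t² + 2Dt − x² = 0, so t = (√(D² + v²x²) − D)/v².
√(D² + v²x²) = √(0.0262² + 1.00² × 407²) = 407.0; v² = 1.
t = (407.0 − 0.0262)/1 = 407 days (vs. the pure-advection estimate x/v = 407 d).

407 days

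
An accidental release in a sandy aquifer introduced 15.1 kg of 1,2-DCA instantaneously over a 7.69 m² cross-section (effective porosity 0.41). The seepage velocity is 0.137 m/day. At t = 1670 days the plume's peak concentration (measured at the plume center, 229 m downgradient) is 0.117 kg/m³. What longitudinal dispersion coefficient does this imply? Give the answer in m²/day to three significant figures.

0.0798 m²/day

At the plume center C_max = M/(n_e·A·√(4πDt)), so D = M²/(4πt·(n_e·A·C_max)²).
n_e·A·C_max = 0.41 × 7.69 × 0.117 = 0.3689 kg/m.
D = 15.1²/(4π × 1670 × 0.3689²) = 0.0798 m²/day.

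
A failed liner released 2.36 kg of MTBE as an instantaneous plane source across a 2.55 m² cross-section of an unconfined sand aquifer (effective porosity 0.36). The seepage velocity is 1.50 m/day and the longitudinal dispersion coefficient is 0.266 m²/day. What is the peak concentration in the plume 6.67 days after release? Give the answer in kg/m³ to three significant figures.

0.544 kg/m³

The peak of an instantaneous 1D plume sits at x = vt; there the Gaussian factor is 1 and C_max = M/(n_e·A·√(4πDt)), where n_e·A is the pore area the mass is dissolved in.
√(4πDt) = √(4π × 0.266 × 6.67) = 4.722 m, so C_max = 2.36/(0.36 × 2.55 × 4.722) = 0.544 kg/m³.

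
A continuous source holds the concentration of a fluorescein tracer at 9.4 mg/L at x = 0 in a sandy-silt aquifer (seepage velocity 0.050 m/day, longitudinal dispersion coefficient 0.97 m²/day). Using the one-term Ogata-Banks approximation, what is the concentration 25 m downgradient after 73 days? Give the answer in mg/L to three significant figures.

For a continuous step input, C/C₀ ≈ ½·erfc((x−vt)/(2√(Dt))).
vt = 0.050 × 73 = 3.65 m and 2√(Dt) = 2√(0.97 × 73) = 16.83 m.
Argument (x−vt)/(2√(Dt)) = (25 − 3.65)/16.83 = 1.269; ½·erfc(1.269) = 0.03636.
C = 9.4 × 0.03636 = 0.342 mg/L.

0.342 mg/L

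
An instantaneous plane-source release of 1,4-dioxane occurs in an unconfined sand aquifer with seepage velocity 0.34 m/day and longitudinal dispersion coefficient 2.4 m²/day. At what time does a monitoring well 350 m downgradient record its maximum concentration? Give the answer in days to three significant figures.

1010 days

For the 1D instantaneous-source solution, setting ∂C/∂t = 0 at fixed x gives v²t² + 2Dt − x² = 0, so t = (√(D² + v²x²) − D)/v².
√(D² + v²x²) = √(2.4² + 0.34² × 350²) = 119.0; v² = 0.1156.
t = (119.0 − 2.4)/0.1156 = 1010 days (vs. the pure-advection estimate x/v = 1030 d).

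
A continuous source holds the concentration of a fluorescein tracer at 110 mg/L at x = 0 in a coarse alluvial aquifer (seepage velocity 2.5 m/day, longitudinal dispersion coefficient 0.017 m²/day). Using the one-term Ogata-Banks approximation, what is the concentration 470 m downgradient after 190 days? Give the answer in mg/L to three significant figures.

For a continuous step input, C/C₀ ≈ ½·erfc((x−vt)/(2√(Dt))).
vt = 2.5 × 190 = 475 m and 2√(Dt) = 2√(0.017 × 190) = 3.594 m.
Argument (x−vt)/(2√(Dt)) = (470 − 475)/3.594 = -1.391; ½·erfc(-1.391) = 0.9754.
C = 110 × 0.9754 = 107 mg/L.

107 mg/L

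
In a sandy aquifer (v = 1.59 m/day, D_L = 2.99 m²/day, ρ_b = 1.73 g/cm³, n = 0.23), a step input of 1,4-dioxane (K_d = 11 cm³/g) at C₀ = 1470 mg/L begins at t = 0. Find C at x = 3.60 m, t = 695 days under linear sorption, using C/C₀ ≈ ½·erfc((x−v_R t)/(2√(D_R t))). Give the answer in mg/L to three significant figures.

1340 mg/L

Retardation factor R = 1 + ρ_b·K_d/n = 1 + 1.73 × 11/0.23 = 83.74.
Sorption retards both mechanisms: v_R = v/R = 0.01899 m/day, D_R = D/R = 0.03571 m²/day.
v_R·t = 0.01899 × 695 = 13.19805 m; 2√(D_R t) = 9.964 m; argument = (3.60 − 13.19805)/9.964 = -0.9633.
C = C₀ × ½·erfc(-0.9633) = 1470 × 0.9135 = 1340 mg/L.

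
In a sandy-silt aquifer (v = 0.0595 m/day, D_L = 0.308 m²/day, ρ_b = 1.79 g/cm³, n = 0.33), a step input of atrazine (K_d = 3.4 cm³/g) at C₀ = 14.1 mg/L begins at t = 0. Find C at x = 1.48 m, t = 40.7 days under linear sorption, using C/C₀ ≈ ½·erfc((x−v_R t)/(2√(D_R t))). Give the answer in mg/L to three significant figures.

1.64 mg/L

Retardation factor R = 1 + ρ_b·K_d/n = 1 + 1.79 × 3.4/0.33 = 19.44.
Sorption retards both mechanisms: v_R = v/R = 0.003061 m/day, D_R = D/R = 0.01584 m²/day.
v_R·t = 0.003061 × 40.7 = 0.1245827 m; 2√(D_R t) = 1.606 m; argument = (1.48 − 0.1245827)/1.606 = 0.8440.
C = C₀ × ½·erfc(0.8440) = 14.1 × 0.1163 = 1.64 mg/L.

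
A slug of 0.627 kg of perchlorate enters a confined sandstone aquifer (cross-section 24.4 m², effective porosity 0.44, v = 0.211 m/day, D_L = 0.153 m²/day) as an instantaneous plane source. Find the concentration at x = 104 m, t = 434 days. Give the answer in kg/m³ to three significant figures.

0.00113 kg/m³

For an instantaneous plane source, C(x,t) = M/(n_e·A·√(4πDt)) · exp(−(x−vt)²/(4Dt)), with n_e·A the pore (flow) area.
Plume center vt = 0.211 × 434 = 91.574 m, so the well at 104 m is 12.426 m downgradient of the peak.
√(4πDt) = 28.89 m, giving peak height M/(n_e·A·√(4πDt)) = 0.627/(0.44 × 24.4 × 28.89) = 0.002022 kg/m³.
(x−vt)²/(4Dt) = (12.426)²/(4 × 0.153 × 434) = 0.5813; exp(−0.5813) = 0.5592.
C = 0.002022 × 0.5592 = 0.00113 kg/m³.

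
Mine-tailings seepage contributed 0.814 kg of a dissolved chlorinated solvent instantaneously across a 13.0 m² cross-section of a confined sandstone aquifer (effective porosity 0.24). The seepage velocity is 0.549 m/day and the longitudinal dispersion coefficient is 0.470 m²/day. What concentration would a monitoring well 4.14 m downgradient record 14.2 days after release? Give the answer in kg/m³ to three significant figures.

For an instantaneous plane source, C(x,t) = M/(n_e·A·√(4πDt)) · exp(−(x−vt)²/(4Dt)), with n_e·A the pore (flow) area.
Plume center vt = 0.549 × 14.2 = 7.7958 m, so the well at 4.14 m is 3.6558 m upgradient of the peak.
√(4πDt) = 9.158 m, giving peak height M/(n_e·A·√(4πDt)) = 0.814/(0.24 × 13.0 × 9.158) = 0.02849 kg/m³.
(x−vt)²/(4Dt) = (-3.6558)²/(4 × 0.470 × 14.2) = 0.5006; exp(−0.5006) = 0.6062.
C = 0.02849 × 0.6062 = 0.0173 kg/m³.

0.0173 kg/m³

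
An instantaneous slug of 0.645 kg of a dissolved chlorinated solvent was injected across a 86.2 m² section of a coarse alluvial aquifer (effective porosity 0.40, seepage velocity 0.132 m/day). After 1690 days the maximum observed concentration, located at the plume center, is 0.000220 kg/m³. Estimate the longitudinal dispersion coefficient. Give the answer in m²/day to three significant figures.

At the plume center C_max = M/(n_e·A·√(4πDt)), so D = M²/(4πt·(n_e·A·C_max)²).
n_e·A·C_max = 0.40 × 86.2 × 0.000220 = 0.007586 kg/m.
D = 0.645²/(4π × 1690 × 0.007586²) = 0.340 m²/day.

0.340 m²/day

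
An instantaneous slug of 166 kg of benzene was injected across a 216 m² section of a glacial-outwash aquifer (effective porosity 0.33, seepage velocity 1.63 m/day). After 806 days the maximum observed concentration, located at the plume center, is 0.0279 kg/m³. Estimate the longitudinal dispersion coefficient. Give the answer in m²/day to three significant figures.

0.688 m²/day

At the plume center C_max = M/(n_e·A·√(4πDt)), so D = M²/(4πt·(n_e·A·C_max)²).
n_e·A·C_max = 0.33 × 216 × 0.0279 = 1.989 kg/m.
D = 166²/(4π × 806 × 1.989²) = 0.688 m²/day.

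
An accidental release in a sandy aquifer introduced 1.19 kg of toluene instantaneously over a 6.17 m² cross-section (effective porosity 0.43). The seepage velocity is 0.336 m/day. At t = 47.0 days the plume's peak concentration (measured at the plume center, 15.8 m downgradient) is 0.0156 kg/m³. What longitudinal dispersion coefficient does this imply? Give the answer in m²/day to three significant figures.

At the plume center C_max = M/(n_e·A·√(4πDt)), so D = M²/(4πt·(n_e·A·C_max)²).
n_e·A·C_max = 0.43 × 6.17 × 0.0156 = 0.04139 kg/m.
D = 1.19²/(4π × 47.0 × 0.04139²) = 1.40 m²/day.

1.40 m²/day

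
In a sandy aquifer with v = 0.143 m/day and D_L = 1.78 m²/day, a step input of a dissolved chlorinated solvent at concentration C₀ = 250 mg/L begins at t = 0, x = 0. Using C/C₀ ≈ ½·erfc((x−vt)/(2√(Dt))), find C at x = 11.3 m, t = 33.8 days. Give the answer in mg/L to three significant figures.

69.4 mg/L

For a continuous step input, C/C₀ ≈ ½·erfc((x−vt)/(2√(Dt))).
vt = 0.143 × 33.8 = 4.8334 m and 2√(Dt) = 2√(1.78 × 33.8) = 15.51 m.
Argument (x−vt)/(2√(Dt)) = (11.3 − 4.8334)/15.51 = 0.4169; ½·erfc(0.4169) = 0.2777.
C = 250 × 0.2777 = 69.4 mg/L.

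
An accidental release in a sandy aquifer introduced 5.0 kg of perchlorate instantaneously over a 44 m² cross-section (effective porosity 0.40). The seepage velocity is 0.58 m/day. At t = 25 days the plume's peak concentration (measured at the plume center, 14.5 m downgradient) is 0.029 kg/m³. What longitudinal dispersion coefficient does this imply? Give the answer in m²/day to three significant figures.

At the plume center C_max = M/(n_e·A·√(4πDt)), so D = M²/(4πt·(n_e·A·C_max)²).
n_e·A·C_max = 0.40 × 44 × 0.029 = 0.5104 kg/m.
D = 5.0²/(4π × 25 × 0.5104²) = 0.305 m²/day.

0.305 m²/day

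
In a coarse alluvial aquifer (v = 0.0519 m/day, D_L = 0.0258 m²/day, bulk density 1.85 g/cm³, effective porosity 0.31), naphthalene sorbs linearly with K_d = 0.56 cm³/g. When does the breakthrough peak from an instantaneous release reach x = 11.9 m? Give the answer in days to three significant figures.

955 days

Retardation factor R = 1 + ρ_b·K_d/n = 1 + 1.85 × 0.56/0.31 = 4.342.
Sorption retards both mechanisms: v_R = v/R = 0.01195 m/day, D_R = D/R = 0.005942 m²/day.
Peak time from v_R²t² + 2D_R t − x² = 0: t = (√(D_R² + v_R²x²) − D_R)/v_R².
√(D_R² + v_R²x²) = √(0.005942² + 0.01195² × 11.9²) = 0.1423; v_R² = 0.0001428.
t = (0.1423 − 0.005942)/0.0001428 = 955 days.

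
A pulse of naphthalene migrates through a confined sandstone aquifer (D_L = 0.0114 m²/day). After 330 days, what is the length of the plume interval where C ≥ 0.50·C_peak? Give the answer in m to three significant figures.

6.46 m

The plume is Gaussian with σ = √(2Dt) = √(2 × 0.0114 × 330) = 2.743 m.
C/C_peak = exp(−Δx²/(2σ²)) = 0.50 ⇒ Δx = σ·√(−2 ln 0.50) = 2.743 × 1.177 = 3.229 m.
Width = 2Δx = 6.46 m.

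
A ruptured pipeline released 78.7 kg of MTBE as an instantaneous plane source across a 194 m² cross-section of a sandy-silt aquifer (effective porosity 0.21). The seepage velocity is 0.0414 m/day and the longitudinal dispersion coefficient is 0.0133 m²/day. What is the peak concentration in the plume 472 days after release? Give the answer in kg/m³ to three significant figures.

The peak of an instantaneous 1D plume sits at x = vt; there the Gaussian factor is 1 and C_max = M/(n_e·A·√(4πDt)), where n_e·A is the pore area the mass is dissolved in.
√(4πDt) = √(4π × 0.0133 × 472) = 8.882 m, so C_max = 78.7/(0.21 × 194 × 8.882) = 0.217 kg/m³.

0.217 kg/m³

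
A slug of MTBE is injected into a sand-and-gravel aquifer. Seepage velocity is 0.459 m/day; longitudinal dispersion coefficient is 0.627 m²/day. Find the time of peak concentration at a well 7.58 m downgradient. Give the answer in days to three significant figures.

13.8 days

For the 1D instantaneous-source solution, setting ∂C/∂t = 0 at fixed x gives v²t² + 2Dt − x² = 0, so t = (√(D² + v²x²) − D)/v².
√(D² + v²x²) = √(0.627² + 0.459² × 7.58²) = 3.535; v² = 0.210681.
t = (3.535 − 0.627)/0.210681 = 13.8 days (vs. the pure-advection estimate x/v = 16.5 d).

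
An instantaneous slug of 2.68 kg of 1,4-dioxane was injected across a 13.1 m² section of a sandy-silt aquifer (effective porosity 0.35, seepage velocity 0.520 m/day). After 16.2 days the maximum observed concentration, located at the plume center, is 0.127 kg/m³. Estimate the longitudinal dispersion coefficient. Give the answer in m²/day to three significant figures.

0.104 m²/day

At the plume center C_max = M/(n_e·A·√(4πDt)), so D = M²/(4πt·(n_e·A·C_max)²).
n_e·A·C_max = 0.35 × 13.1 × 0.127 = 0.5823 kg/m.
D = 2.68²/(4π × 16.2 × 0.5823²) = 0.104 m²/day.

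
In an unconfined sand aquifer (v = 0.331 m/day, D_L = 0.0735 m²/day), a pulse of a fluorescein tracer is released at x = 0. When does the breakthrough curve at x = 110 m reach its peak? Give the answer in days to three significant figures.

332 days

For the 1D instantaneous-source solution, setting ∂C/∂t = 0 at fixed x gives v²t² + 2Dt − x² = 0, so t = (√(D² + v²x²) − D)/v².
√(D² + v²x²) = √(0.0735² + 0.331² × 110²) = 36.41; v² = 0.109561.
t = (36.41 − 0.0735)/0.109561 = 332 days (vs. the pure-advection estimate x/v = 332 d).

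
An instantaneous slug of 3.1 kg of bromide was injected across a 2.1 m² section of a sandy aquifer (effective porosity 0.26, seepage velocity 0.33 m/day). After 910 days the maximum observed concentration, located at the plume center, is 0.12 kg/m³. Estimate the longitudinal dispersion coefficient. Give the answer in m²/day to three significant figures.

At the plume center C_max = M/(n_e·A·√(4πDt)), so D = M²/(4πt·(n_e·A·C_max)²).
n_e·A·C_max = 0.26 × 2.1 × 0.12 = 0.06552 kg/m.
D = 3.1²/(4π × 910 × 0.06552²) = 0.196 m²/day.

0.196 m²/day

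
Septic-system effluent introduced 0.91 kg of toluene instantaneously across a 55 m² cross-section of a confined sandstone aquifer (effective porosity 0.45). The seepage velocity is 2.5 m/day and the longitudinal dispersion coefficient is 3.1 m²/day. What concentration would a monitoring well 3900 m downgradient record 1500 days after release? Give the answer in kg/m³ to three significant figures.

4.54e-05 kg/m³

For an instantaneous plane source, C(x,t) = M/(n_e·A·√(4πDt)) · exp(−(x−vt)²/(4Dt)), with n_e·A the pore (flow) area.
Plume center vt = 2.5 × 1500 = 3750 m, so the well at 3900 m is 150 m downgradient of the peak.
√(4πDt) = 241.7 m, giving peak height M/(n_e·A·√(4πDt)) = 0.91/(0.45 × 55 × 241.7) = 0.0001521 kg/m³.
(x−vt)²/(4Dt) = (150)²/(4 × 3.1 × 1500) = 1.210; exp(−1.210) = 0.2982.
C = 0.0001521 × 0.2982 = 4.54e-05 kg/m³.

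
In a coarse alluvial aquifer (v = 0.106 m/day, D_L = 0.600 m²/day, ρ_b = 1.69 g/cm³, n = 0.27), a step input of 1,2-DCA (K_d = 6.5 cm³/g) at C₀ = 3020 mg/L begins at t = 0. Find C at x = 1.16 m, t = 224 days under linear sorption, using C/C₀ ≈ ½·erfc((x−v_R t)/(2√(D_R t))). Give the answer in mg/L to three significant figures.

Retardation factor R = 1 + ρ_b·K_d/n = 1 + 1.69 × 6.5/0.27 = 41.69.
Sorption retards both mechanisms: v_R = v/R = 0.002543 m/day, D_R = D/R = 0.01439 m²/day.
v_R·t = 0.002543 × 224 = 0.569632 m; 2√(D_R t) = 3.591 m; argument = (1.16 − 0.569632)/3.591 = 0.1644.
C = C₀ × ½·erfc(0.1644) = 3020 × 0.4081 = 1230 mg/L.

1230 mg/L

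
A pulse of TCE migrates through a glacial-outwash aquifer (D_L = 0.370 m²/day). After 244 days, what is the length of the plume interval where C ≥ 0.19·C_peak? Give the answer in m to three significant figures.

49.0 m

The plume is Gaussian with σ = √(2Dt) = √(2 × 0.370 × 244) = 13.44 m.
C/C_peak = exp(−Δx²/(2σ²)) = 0.19 ⇒ Δx = σ·√(−2 ln 0.19) = 13.44 × 1.822 = 24.49 m.
Width = 2Δx = 49.0 m.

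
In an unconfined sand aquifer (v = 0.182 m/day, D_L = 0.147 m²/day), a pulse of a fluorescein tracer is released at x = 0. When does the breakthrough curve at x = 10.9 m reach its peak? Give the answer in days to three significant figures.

For the 1D instantaneous-source solution, setting ∂C/∂t = 0 at fixed x gives v²t² + 2Dt − x² = 0, so t = (√(D² + v²x²) − D)/v².
√(D² + v²x²) = √(0.147² + 0.182² × 10.9²) = 1.989; v² = 0.033124.
t = (1.989 − 0.147)/0.033124 = 55.6 days (vs. the pure-advection estimate x/v = 59.9 d).

55.6 days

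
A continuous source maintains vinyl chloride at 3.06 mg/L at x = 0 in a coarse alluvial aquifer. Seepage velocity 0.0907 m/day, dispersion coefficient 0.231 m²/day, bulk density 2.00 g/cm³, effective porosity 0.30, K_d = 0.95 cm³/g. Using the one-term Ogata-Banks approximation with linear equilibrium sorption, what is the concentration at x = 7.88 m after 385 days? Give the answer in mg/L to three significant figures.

Retardation factor R = 1 + ρ_b·K_d/n = 1 + 2.00 × 0.95/0.30 = 7.333.
Sorption retards both mechanisms: v_R = v/R = 0.01237 m/day, D_R = D/R = 0.03150 m²/day.
v_R·t = 0.01237 × 385 = 4.76245 m; 2√(D_R t) = 6.965 m; argument = (7.88 − 4.76245)/6.965 = 0.4476.
C = C₀ × ½·erfc(0.4476) = 3.06 × 0.2634 = 0.806 mg/L.

0.806 mg/L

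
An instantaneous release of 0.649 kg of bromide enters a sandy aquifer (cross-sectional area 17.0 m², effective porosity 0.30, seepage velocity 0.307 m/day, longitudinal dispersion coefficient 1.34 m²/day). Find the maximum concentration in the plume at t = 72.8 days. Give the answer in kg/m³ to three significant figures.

0.00363 kg/m³

The peak of an instantaneous 1D plume sits at x = vt; there the Gaussian factor is 1 and C_max = M/(n_e·A·√(4πDt)), where n_e·A is the pore area the mass is dissolved in.
√(4πDt) = √(4π × 1.34 × 72.8) = 35.01 m, so C_max = 0.649/(0.30 × 17.0 × 35.01) = 0.00363 kg/m³.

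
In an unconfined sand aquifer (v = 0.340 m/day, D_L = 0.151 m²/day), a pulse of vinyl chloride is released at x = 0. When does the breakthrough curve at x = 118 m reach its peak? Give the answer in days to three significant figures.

346 days

For the 1D instantaneous-source solution, setting ∂C/∂t = 0 at fixed x gives v²t² + 2Dt − x² = 0, so t = (√(D² + v²x²) − D)/v².
√(D² + v²x²) = √(0.151² + 0.340² × 118²) = 40.12; v² = 0.1156.
t = (40.12 − 0.151)/0.1156 = 346 days (vs. the pure-advection estimate x/v = 347 d).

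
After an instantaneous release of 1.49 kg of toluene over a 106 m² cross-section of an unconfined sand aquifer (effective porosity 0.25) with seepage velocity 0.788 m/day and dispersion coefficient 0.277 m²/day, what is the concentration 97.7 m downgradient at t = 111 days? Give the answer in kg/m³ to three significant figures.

For an instantaneous plane source, C(x,t) = M/(n_e·A·√(4πDt)) · exp(−(x−vt)²/(4Dt)), with n_e·A the pore (flow) area.
Plume center vt = 0.788 × 111 = 87.468 m, so the well at 97.7 m is 10.232 m downgradient of the peak.
√(4πDt) = 19.66 m, giving peak height M/(n_e·A·√(4πDt)) = 1.49/(0.25 × 106 × 19.66) = 0.002860 kg/m³.
(x−vt)²/(4Dt) = (10.232)²/(4 × 0.277 × 111) = 0.8513; exp(−0.8513) = 0.4269.
C = 0.002860 × 0.4269 = 0.00122 kg/m³.

0.00122 kg/m³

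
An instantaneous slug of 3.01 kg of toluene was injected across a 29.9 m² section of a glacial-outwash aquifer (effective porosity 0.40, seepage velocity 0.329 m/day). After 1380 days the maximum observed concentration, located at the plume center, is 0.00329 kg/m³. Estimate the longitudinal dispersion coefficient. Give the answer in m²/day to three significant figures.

At the plume center C_max = M/(n_e·A·√(4πDt)), so D = M²/(4πt·(n_e·A·C_max)²).
n_e·A·C_max = 0.40 × 29.9 × 0.00329 = 0.03935 kg/m.
D = 3.01²/(4π × 1380 × 0.03935²) = 0.337 m²/day.

0.337 m²/day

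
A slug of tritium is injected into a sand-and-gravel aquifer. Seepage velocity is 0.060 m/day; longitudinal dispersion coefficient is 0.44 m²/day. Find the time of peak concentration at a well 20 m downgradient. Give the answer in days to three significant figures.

For the 1D instantaneous-source solution, setting ∂C/∂t = 0 at fixed x gives v²t² + 2Dt − x² = 0, so t = (√(D² + v²x²) − D)/v².
√(D² + v²x²) = √(0.44² + 0.060² × 20²) = 1.278; v² = 0.0036.
t = (1.278 − 0.44)/0.0036 = 233 days (vs. the pure-advection estimate x/v = 333 d).

233 days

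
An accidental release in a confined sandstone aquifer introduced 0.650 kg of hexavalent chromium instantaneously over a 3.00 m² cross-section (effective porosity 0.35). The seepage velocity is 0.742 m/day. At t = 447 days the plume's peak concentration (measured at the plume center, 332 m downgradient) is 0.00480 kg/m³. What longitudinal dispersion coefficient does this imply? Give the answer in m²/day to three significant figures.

2.96 m²/day

At the plume center C_max = M/(n_e·A·√(4πDt)), so D = M²/(4πt·(n_e·A·C_max)²).
n_e·A·C_max = 0.35 × 3.00 × 0.00480 = 0.005040 kg/m.
D = 0.650²/(4π × 447 × 0.005040²) = 2.96 m²/day.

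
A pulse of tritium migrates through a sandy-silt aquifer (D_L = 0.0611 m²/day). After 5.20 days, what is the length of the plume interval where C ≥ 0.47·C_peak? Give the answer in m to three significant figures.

The plume is Gaussian with σ = √(2Dt) = √(2 × 0.0611 × 5.20) = 0.7971 m.
C/C_peak = exp(−Δx²/(2σ²)) = 0.47 ⇒ Δx = σ·√(−2 ln 0.47) = 0.7971 × 1.229 = 0.9796 m.
Width = 2Δx = 1.96 m.

1.96 m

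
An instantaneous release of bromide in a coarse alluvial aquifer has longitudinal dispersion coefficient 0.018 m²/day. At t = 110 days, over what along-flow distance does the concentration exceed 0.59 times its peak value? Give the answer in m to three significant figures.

4.09 m

The plume is Gaussian with σ = √(2Dt) = √(2 × 0.018 × 110) = 1.990 m.
C/C_peak = exp(−Δx²/(2σ²)) = 0.59 ⇒ Δx = σ·√(−2 ln 0.59) = 1.990 × 1.027 = 2.044 m.
Width = 2Δx = 4.09 m.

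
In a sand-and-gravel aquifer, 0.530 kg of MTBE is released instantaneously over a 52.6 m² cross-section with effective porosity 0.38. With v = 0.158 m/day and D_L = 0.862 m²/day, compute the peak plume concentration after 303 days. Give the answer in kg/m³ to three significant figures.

0.000463 kg/m³

The peak of an instantaneous 1D plume sits at x = vt; there the Gaussian factor is 1 and C_max = M/(n_e·A·√(4πDt)), where n_e·A is the pore area the mass is dissolved in.
√(4πDt) = √(4π × 0.862 × 303) = 57.29 m, so C_max = 0.530/(0.38 × 52.6 × 57.29) = 0.000463 kg/m³.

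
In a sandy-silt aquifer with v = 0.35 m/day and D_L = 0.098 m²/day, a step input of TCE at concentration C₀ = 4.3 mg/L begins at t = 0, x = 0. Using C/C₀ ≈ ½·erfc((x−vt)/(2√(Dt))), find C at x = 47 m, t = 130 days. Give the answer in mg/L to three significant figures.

For a continuous step input, C/C₀ ≈ ½·erfc((x−vt)/(2√(Dt))).
vt = 0.35 × 130 = 45.5 m and 2√(Dt) = 2√(0.098 × 130) = 7.139 m.
Argument (x−vt)/(2√(Dt)) = (47 − 45.5)/7.139 = 0.2101; ½·erfc(0.2101) = 0.3832.
C = 4.3 × 0.3832 = 1.65 mg/L.

1.65 mg/L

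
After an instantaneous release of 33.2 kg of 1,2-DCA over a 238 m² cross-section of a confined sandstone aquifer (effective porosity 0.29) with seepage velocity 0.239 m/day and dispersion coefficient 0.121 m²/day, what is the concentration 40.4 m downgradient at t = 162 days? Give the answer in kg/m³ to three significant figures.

0.0296 kg/m³

For an instantaneous plane source, C(x,t) = M/(n_e·A·√(4πDt)) · exp(−(x−vt)²/(4Dt)), with n_e·A the pore (flow) area.
Plume center vt = 0.239 × 162 = 38.718 m, so the well at 40.4 m is 1.682 m downgradient of the peak.
√(4πDt) = 15.69 m, giving peak height M/(n_e·A·√(4πDt)) = 33.2/(0.29 × 238 × 15.69) = 0.03066 kg/m³.
(x−vt)²/(4Dt) = (1.682)²/(4 × 0.121 × 162) = 0.03608; exp(−0.03608) = 0.9646.
C = 0.03066 × 0.9646 = 0.0296 kg/m³.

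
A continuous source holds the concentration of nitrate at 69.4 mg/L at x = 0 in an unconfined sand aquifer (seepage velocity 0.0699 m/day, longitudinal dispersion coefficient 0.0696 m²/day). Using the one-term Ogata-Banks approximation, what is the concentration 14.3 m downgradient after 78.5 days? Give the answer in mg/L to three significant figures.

For a continuous step input, C/C₀ ≈ ½·erfc((x−vt)/(2√(Dt))).
vt = 0.0699 × 78.5 = 5.48715 m and 2√(Dt) = 2√(0.0696 × 78.5) = 4.675 m.
Argument (x−vt)/(2√(Dt)) = (14.3 − 5.48715)/4.675 = 1.885; ½·erfc(1.885) = 0.003840.
C = 69.4 × 0.003840 = 0.266 mg/L.

0.266 mg/L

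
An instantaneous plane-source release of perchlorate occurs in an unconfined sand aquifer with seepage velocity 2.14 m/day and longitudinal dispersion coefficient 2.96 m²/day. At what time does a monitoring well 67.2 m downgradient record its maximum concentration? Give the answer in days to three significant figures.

30.8 days

For the 1D instantaneous-source solution, setting ∂C/∂t = 0 at fixed x gives v²t² + 2Dt − x² = 0, so t = (√(D² + v²x²) − D)/v².
√(D² + v²x²) = √(2.96² + 2.14² × 67.2²) = 143.8; v² = 4.5796.
t = (143.8 − 2.96)/4.5796 = 30.8 days (vs. the pure-advection estimate x/v = 31.4 d).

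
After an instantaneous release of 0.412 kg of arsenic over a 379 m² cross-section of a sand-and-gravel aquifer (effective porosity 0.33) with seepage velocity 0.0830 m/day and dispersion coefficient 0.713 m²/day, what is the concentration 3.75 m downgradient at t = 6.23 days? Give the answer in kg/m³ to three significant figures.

For an instantaneous plane source, C(x,t) = M/(n_e·A·√(4πDt)) · exp(−(x−vt)²/(4Dt)), with n_e·A the pore (flow) area.
Plume center vt = 0.0830 × 6.23 = 0.51709 m, so the well at 3.75 m is 3.23291 m downgradient of the peak.
√(4πDt) = 7.471 m, giving peak height M/(n_e·A·√(4πDt)) = 0.412/(0.33 × 379 × 7.471) = 0.0004409 kg/m³.
(x−vt)²/(4Dt) = (3.23291)²/(4 × 0.713 × 6.23) = 0.5882; exp(−0.5882) = 0.5553.
C = 0.0004409 × 0.5553 = 0.000245 kg/m³.

0.000245 kg/m³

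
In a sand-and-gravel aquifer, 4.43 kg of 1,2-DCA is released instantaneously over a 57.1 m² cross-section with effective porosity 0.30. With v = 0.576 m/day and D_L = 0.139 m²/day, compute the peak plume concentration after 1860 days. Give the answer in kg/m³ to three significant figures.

The peak of an instantaneous 1D plume sits at x = vt; there the Gaussian factor is 1 and C_max = M/(n_e·A·√(4πDt)), where n_e·A is the pore area the mass is dissolved in.
√(4πDt) = √(4π × 0.139 × 1860) = 57.00 m, so C_max = 4.43/(0.30 × 57.1 × 57.00) = 0.00454 kg/m³.

0.00454 kg/m³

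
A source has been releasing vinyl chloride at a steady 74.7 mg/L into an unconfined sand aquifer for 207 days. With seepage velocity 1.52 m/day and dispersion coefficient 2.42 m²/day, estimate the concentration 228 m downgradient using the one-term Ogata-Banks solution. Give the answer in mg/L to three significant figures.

74.5 mg/L

For a continuous step input, C/C₀ ≈ ½·erfc((x−vt)/(2√(Dt))).
vt = 1.52 × 207 = 314.64 m and 2√(Dt) = 2√(2.42 × 207) = 44.76 m.
Argument (x−vt)/(2√(Dt)) = (228 − 314.64)/44.76 = -1.936; ½·erfc(-1.936) = 0.9969.
C = 74.7 × 0.9969 = 74.5 mg/L.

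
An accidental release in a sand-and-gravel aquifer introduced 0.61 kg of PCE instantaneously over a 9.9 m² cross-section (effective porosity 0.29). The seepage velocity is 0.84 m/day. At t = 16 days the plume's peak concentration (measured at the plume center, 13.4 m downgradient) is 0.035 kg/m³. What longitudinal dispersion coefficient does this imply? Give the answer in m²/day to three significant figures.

0.183 m²/day

At the plume center C_max = M/(n_e·A·√(4πDt)), so D = M²/(4πt·(n_e·A·C_max)²).
n_e·A·C_max = 0.29 × 9.9 × 0.035 = 0.1005 kg/m.
D = 0.61²/(4π × 16 × 0.1005²) = 0.183 m²/day.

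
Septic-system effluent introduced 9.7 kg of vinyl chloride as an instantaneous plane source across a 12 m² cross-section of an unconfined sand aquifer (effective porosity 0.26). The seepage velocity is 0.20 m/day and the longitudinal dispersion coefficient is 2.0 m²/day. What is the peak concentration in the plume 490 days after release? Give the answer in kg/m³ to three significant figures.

0.0280 kg/m³

The peak of an instantaneous 1D plume sits at x = vt; there the Gaussian factor is 1 and C_max = M/(n_e·A·√(4πDt)), where n_e·A is the pore area the mass is dissolved in.
√(4πDt) = √(4π × 2.0 × 490) = 111.0 m, so C_max = 9.7/(0.26 × 12 × 111.0) = 0.0280 kg/m³.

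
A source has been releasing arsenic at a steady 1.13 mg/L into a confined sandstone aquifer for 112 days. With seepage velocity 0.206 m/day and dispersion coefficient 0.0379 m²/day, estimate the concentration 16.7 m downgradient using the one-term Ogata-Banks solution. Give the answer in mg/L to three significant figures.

For a continuous step input, C/C₀ ≈ ½·erfc((x−vt)/(2√(Dt))).
vt = 0.206 × 112 = 23.072 m and 2√(Dt) = 2√(0.0379 × 112) = 4.121 m.
Argument (x−vt)/(2√(Dt)) = (16.7 − 23.072)/4.121 = -1.546; ½·erfc(-1.546) = 0.9856.
C = 1.13 × 0.9856 = 1.11 mg/L.

1.11 mg/L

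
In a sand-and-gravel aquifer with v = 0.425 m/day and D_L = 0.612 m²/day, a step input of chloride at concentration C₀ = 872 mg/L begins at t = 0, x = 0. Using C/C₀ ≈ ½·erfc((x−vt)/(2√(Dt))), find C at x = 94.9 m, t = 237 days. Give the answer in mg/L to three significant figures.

For a continuous step input, C/C₀ ≈ ½·erfc((x−vt)/(2√(Dt))).
vt = 0.425 × 237 = 100.725 m and 2√(Dt) = 2√(0.612 × 237) = 24.09 m.
Argument (x−vt)/(2√(Dt)) = (94.9 − 100.725)/24.09 = -0.2418; ½·erfc(-0.2418) = 0.6338.
C = 872 × 0.6338 = 553 mg/L.

553 mg/L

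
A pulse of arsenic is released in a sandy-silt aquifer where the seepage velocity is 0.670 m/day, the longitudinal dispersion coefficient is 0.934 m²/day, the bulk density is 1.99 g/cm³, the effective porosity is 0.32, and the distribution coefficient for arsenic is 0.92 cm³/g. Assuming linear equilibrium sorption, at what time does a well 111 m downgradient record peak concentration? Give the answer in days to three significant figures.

1100 days

Retardation factor R = 1 + ρ_b·K_d/n = 1 + 1.99 × 0.92/0.32 = 6.721.
Sorption retards both mechanisms: v_R = v/R = 0.09969 m/day, D_R = D/R = 0.1390 m²/day.
Peak time from v_R²t² + 2D_R t − x² = 0: t = (√(D_R² + v_R²x²) − D_R)/v_R².
√(D_R² + v_R²x²) = √(0.1390² + 0.09969² × 111²) = 11.07; v_R² = 0.009938.
t = (11.07 − 0.1390)/0.009938 = 1100 days.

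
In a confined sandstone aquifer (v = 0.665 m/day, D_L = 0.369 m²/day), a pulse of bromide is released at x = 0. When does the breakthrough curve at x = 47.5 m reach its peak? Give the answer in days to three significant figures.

For the 1D instantaneous-source solution, setting ∂C/∂t = 0 at fixed x gives v²t² + 2Dt − x² = 0, so t = (√(D² + v²x²) − D)/v².
√(D² + v²x²) = √(0.369² + 0.665² × 47.5²) = 31.59; v² = 0.442225.
t = (31.59 − 0.369)/0.442225 = 70.6 days (vs. the pure-advection estimate x/v = 71.4 d).

70.6 days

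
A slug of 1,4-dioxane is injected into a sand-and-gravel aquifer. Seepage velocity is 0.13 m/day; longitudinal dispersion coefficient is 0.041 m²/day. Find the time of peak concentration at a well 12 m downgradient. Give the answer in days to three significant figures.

For the 1D instantaneous-source solution, setting ∂C/∂t = 0 at fixed x gives v²t² + 2Dt − x² = 0, so t = (√(D² + v²x²) − D)/v².
√(D² + v²x²) = √(0.041² + 0.13² × 12²) = 1.561; v² = 0.0169.
t = (1.561 − 0.041)/0.0169 = 89.9 days (vs. the pure-advection estimate x/v = 92.3 d).

89.9 days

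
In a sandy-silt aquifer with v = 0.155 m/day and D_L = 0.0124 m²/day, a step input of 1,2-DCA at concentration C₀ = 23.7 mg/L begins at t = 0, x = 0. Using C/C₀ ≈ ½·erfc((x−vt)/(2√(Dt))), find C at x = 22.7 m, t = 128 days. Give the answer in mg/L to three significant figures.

1.29 mg/L

For a continuous step input, C/C₀ ≈ ½·erfc((x−vt)/(2√(Dt))).
vt = 0.155 × 128 = 19.84 m and 2√(Dt) = 2√(0.0124 × 128) = 2.520 m.
Argument (x−vt)/(2√(Dt)) = (22.7 − 19.84)/2.520 = 1.135; ½·erfc(1.135) = 0.05423.
C = 23.7 × 0.05423 = 1.29 mg/L.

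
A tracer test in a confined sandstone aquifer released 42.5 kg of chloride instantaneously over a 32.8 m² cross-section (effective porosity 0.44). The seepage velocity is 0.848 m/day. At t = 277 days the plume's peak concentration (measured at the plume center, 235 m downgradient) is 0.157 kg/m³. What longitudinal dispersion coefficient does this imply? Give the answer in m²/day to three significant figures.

At the plume center C_max = M/(n_e·A·√(4πDt)), so D = M²/(4πt·(n_e·A·C_max)²).
n_e·A·C_max = 0.44 × 32.8 × 0.157 = 2.266 kg/m.
D = 42.5²/(4π × 277 × 2.266²) = 0.101 m²/day.

0.101 m²/day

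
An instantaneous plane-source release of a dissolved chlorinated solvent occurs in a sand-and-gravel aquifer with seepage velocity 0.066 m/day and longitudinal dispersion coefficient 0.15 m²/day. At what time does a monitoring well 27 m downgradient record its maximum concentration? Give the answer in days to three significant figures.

For the 1D instantaneous-source solution, setting ∂C/∂t = 0 at fixed x gives v²t² + 2Dt − x² = 0, so t = (√(D² + v²x²) − D)/v².
√(D² + v²x²) = √(0.15² + 0.066² × 27²) = 1.788; v² = 0.004356.
t = (1.788 − 0.15)/0.004356 = 376 days (vs. the pure-advection estimate x/v = 409 d).

376 days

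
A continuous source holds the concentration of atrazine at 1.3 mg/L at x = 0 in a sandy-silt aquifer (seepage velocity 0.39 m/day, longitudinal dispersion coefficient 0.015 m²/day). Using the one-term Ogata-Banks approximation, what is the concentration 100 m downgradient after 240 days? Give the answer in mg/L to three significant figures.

For a continuous step input, C/C₀ ≈ ½·erfc((x−vt)/(2√(Dt))).
vt = 0.39 × 240 = 93.6 m and 2√(Dt) = 2√(0.015 × 240) = 3.795 m.
Argument (x−vt)/(2√(Dt)) = (100 − 93.6)/3.795 = 1.686; ½·erfc(1.686) = 0.008554.
C = 1.3 × 0.008554 = 0.0111 mg/L.

0.0111 mg/L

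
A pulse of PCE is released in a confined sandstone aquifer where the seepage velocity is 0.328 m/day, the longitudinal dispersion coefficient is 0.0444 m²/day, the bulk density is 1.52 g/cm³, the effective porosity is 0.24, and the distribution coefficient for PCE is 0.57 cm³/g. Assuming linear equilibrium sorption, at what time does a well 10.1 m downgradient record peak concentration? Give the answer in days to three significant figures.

140 days

Retardation factor R = 1 + ρ_b·K_d/n = 1 + 1.52 × 0.57/0.24 = 4.610.
Sorption retards both mechanisms: v_R = v/R = 0.07115 m/day, D_R = D/R = 0.009631 m²/day.
Peak time from v_R²t² + 2D_R t − x² = 0: t = (√(D_R² + v_R²x²) − D_R)/v_R².
√(D_R² + v_R²x²) = √(0.009631² + 0.07115² × 10.1²) = 0.7187; v_R² = 0.005062.
t = (0.7187 − 0.009631)/0.005062 = 140 days.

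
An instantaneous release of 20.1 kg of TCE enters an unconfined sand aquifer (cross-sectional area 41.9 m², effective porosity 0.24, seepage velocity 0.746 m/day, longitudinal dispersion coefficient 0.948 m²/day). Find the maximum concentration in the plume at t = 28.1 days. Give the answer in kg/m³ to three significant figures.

The peak of an instantaneous 1D plume sits at x = vt; there the Gaussian factor is 1 and C_max = M/(n_e·A·√(4πDt)), where n_e·A is the pore area the mass is dissolved in.
√(4πDt) = √(4π × 0.948 × 28.1) = 18.30 m, so C_max = 20.1/(0.24 × 41.9 × 18.30) = 0.109 kg/m³.

0.109 kg/m³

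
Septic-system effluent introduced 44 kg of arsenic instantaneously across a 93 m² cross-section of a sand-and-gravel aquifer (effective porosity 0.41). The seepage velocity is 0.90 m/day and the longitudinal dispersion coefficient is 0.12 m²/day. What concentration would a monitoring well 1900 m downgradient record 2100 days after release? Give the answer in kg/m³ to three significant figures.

0.0186 kg/m³

For an instantaneous plane source, C(x,t) = M/(n_e·A·√(4πDt)) · exp(−(x−vt)²/(4Dt)), with n_e·A the pore (flow) area.
Plume center vt = 0.90 × 2100 = 1890 m, so the well at 1900 m is 10 m downgradient of the peak.
√(4πDt) = 56.27 m, giving peak height M/(n_e·A·√(4πDt)) = 44/(0.41 × 93 × 56.27) = 0.02051 kg/m³.
(x−vt)²/(4Dt) = (10)²/(4 × 0.12 × 2100) = 0.09921; exp(−0.09921) = 0.9056.
C = 0.02051 × 0.9056 = 0.0186 kg/m³.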